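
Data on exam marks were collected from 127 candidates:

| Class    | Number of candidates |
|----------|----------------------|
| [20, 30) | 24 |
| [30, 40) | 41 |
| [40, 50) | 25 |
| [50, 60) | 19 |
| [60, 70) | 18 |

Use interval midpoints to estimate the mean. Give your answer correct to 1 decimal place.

42.3

Midpoints: 25, 35, 45, 55, 65
Σfm = 24×25 + 41×35 + 25×45 + 19×55 + 18×65 = 5375
n = Σf = 127
Mean = 5375 / 127 = 42.3228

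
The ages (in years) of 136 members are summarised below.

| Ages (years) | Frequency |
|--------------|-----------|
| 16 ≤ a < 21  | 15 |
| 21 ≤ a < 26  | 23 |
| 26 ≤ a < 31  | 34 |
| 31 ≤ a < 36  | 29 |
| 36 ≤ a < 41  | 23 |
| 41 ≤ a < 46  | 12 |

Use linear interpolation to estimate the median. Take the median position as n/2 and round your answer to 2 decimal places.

30.41

Cumulative frequencies: 15, 38, 72, 101, 124, 136
n = 136; position = n/2 = 68.
This falls in the class 26 ≤ a < 31: L = 26, F = 38, f = 34, h = 5.
Median ≈ 26 + ((68 − 38) / 34) × 5 = 30.4118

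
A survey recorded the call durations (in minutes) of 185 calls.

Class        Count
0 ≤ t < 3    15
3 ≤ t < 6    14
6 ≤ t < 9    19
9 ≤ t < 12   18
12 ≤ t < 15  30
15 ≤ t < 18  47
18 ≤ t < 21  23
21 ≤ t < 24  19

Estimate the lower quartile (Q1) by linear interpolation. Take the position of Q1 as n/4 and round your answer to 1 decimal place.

Cumulative frequencies: 15, 29, 48, 66, 96, 143, 166, 185
n = 185; position = n/4 = 46.25.
This falls in the class 6 ≤ t < 9: L = 6, F = 29, f = 19, h = 3.
Lower quartile ≈ 6 + ((46.25 − 29) / 19) × 3 = 8.7237

8.7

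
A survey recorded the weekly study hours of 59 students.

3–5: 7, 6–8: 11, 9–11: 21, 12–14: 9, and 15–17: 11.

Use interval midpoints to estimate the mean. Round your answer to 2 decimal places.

Midpoints: 4, 7, 10, 13, 16
Σfm = 7×4 + 11×7 + 21×10 + 9×13 + 11×16 = 608
n = Σf = 59
Mean = 608 / 59 = 10.3051

10.31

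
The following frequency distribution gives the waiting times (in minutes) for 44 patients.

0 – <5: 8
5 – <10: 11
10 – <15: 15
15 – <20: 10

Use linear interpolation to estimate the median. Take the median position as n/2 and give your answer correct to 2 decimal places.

11.00

Cumulative frequencies: 8, 19, 34, 44
n = 44; position = n/2 = 22.
This falls in the class 10 – <15: L = 10, F = 19, f = 15, h = 5.
Median ≈ 10 + ((22 − 19) / 15) × 5 = 11.0000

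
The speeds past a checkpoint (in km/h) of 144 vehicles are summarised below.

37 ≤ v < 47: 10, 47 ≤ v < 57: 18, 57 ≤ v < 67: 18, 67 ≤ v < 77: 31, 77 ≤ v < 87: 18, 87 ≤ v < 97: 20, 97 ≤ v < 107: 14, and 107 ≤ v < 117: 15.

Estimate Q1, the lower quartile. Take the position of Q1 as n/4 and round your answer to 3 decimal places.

Cumulative frequencies: 10, 28, 46, 77, 95, 115, 129, 144
n = 144; position = n/4 = 36.
This falls in the class 57 ≤ v < 67: L = 57, F = 28, f = 18, h = 10.
Lower quartile ≈ 57 + ((36 − 28) / 18) × 10 = 61.4444

61.444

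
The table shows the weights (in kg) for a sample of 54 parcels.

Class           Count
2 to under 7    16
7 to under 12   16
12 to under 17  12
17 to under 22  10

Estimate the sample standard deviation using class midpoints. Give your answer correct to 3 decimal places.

5.463

Midpoints: 4.5, 9.5, 14.5, 19.5
n = 54, Σfm = 593, mean = 10.9815
Σfm² = 8093.5
Σf(m − x̄)² = Σfm² − (Σfm)²/n = 8093.5 − 593²/54 = 1581.4815
Sample variance = 1581.4815 / 53 = 29.8393
Standard deviation = √29.8393 = 5.4625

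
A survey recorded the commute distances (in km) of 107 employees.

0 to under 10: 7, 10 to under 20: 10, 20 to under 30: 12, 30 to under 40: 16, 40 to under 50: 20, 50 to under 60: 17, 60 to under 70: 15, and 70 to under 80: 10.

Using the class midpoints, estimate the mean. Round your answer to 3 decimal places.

Midpoints: 5, 15, 25, 35, 45, 55, 65, 75
Σfm = 7×5 + 10×15 + 12×25 + 16×35 + 20×45 + 17×55 + 15×65 + 10×75 = 4605
n = Σf = 107
Mean = 4605 / 107 = 43.0374

43.037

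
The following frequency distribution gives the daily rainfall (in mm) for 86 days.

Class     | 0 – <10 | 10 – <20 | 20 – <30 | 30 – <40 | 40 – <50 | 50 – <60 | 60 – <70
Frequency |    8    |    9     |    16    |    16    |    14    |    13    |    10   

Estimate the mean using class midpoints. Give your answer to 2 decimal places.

Midpoints: 5, 15, 25, 35, 45, 55, 65
Σfm = 8×5 + 9×15 + 16×25 + 16×35 + 14×45 + 13×55 + 10×65 = 3130
n = Σf = 86
Mean = 3130 / 86 = 36.3953

36.40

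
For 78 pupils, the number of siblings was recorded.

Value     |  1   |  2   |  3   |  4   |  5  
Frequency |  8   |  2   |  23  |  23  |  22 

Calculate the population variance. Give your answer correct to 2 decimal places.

1.46

Values: 1, 2, 3, 4, 5
n = 78, Σfx = 283, mean = 3.6282
Σfx² = 1141
Σf(x − x̄)² = Σfx² − (Σfx)²/n = 1141 − 283²/78 = 114.2179
Population variance = 114.2179 / 78 = 1.4643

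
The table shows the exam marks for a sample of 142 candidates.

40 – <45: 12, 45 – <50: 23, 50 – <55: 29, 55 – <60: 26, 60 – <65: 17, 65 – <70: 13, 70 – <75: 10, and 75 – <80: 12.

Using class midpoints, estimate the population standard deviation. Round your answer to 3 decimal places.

Midpoints: 42.5, 47.5, 52.5, 57.5, 62.5, 67.5, 72.5, 77.5
n = 142, Σfm = 8215, mean = 57.8521
Σfm² = 489737.5
Σf(m − x̄)² = Σfm² − (Σfm)²/n = 489737.5 − 8215²/142 = 14482.3944
Population variance = 14482.3944 / 142 = 101.9887
Standard deviation = √101.9887 = 10.0989

10.099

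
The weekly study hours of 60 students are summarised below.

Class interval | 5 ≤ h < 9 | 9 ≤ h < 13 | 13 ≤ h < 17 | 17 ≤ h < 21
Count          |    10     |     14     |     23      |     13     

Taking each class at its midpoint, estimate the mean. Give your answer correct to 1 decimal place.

Midpoints: 7, 11, 15, 19
Σfm = 10×7 + 14×11 + 23×15 + 13×19 = 816
n = Σf = 60
Mean = 816 / 60 = 13.6000

13.6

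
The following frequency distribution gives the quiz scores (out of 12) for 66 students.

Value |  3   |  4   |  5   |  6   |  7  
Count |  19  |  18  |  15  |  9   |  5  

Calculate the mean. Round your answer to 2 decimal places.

Values: 3, 4, 5, 6, 7
Σfx = 19×3 + 18×4 + 15×5 + 9×6 + 5×7 = 293
n = Σf = 66
Mean = 293 / 66 = 4.4394

4.44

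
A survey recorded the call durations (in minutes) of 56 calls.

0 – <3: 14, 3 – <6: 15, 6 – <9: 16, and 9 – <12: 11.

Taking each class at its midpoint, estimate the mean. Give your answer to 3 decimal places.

5.786

Midpoints: 1.5, 4.5, 7.5, 10.5
Σfm = 14×1.5 + 15×4.5 + 16×7.5 + 11×10.5 = 324
n = Σf = 56
Mean = 324 / 56 = 5.7857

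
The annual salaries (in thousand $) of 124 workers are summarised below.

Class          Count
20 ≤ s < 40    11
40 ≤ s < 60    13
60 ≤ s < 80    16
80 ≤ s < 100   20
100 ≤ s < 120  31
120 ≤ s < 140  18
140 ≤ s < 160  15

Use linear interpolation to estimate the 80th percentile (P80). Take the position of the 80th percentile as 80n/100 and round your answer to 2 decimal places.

Cumulative frequencies: 11, 24, 40, 60, 91, 109, 124
n = 124; position = 80n/100 = 99.2.
This falls in the class 120 ≤ s < 140: L = 120, F = 91, f = 18, h = 20.
80th percentile ≈ 120 + ((99.2 − 91) / 18) × 20 = 129.1111

129.11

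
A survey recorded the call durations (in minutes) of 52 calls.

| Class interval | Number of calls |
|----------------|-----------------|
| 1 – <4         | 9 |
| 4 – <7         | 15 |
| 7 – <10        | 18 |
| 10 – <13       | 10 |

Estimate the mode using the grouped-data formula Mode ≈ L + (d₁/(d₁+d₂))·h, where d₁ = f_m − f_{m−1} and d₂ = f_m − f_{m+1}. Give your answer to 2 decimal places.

7.82

Modal class: 7 – <10 (highest frequency 18).
d₁ = 18 − 15 = 3, d₂ = 18 − 10 = 8
Mode ≈ 7 + (3/(3+8)) × 3 = 7 + 0.8182 = 7.8182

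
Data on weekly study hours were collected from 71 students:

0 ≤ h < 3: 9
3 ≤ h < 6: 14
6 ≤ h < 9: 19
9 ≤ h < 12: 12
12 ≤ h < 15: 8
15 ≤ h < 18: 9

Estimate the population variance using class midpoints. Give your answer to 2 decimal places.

21.24

Midpoints: 1.5, 4.5, 7.5, 10.5, 13.5, 16.5
n = 71, Σfm = 601.5, mean = 8.4718
Σfm² = 6603.75
Σf(m − x̄)² = Σfm² − (Σfm)²/n = 6603.75 − 601.5²/71 = 1507.9437
Population variance = 1507.9437 / 71 = 21.2386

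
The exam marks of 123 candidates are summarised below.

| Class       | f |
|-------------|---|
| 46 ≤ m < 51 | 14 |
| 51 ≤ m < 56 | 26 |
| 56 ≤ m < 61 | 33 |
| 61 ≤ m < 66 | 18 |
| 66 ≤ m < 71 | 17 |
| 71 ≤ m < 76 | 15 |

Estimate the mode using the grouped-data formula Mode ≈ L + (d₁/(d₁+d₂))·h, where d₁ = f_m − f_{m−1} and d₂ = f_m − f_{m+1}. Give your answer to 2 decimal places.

Modal class: 56 ≤ m < 61 (highest frequency 33).
d₁ = 33 − 26 = 7, d₂ = 33 − 18 = 15
Mode ≈ 56 + (7/(7+15)) × 5 = 56 + 1.5909 = 57.5909

57.59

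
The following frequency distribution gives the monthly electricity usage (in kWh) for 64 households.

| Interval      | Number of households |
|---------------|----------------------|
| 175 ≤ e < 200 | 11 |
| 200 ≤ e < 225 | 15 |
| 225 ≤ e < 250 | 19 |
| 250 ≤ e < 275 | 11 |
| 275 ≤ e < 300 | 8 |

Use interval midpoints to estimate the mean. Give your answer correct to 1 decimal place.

233.6

Midpoints: 187.5, 212.5, 237.5, 262.5, 287.5
Σfm = 11×187.5 + 15×212.5 + 19×237.5 + 11×262.5 + 8×287.5 = 14950
n = Σf = 64
Mean = 14950 / 64 = 233.5938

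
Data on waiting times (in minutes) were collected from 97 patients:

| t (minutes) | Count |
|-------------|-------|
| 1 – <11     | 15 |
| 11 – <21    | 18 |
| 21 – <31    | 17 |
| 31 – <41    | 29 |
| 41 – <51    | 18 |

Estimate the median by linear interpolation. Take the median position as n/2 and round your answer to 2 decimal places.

Cumulative frequencies: 15, 33, 50, 79, 97
n = 97; position = n/2 = 48.5.
This falls in the class 21 – <31: L = 21, F = 33, f = 17, h = 10.
Median ≈ 21 + ((48.5 − 33) / 17) × 10 = 30.1176

30.12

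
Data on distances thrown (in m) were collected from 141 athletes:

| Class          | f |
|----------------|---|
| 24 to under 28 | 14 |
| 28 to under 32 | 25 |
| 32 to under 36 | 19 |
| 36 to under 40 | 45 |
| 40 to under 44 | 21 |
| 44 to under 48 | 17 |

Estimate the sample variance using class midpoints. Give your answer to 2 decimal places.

35.63

Midpoints: 26, 30, 34, 38, 42, 46
n = 141, Σfm = 5134, mean = 36.4113
Σfm² = 191924
Σf(m − x̄)² = Σfm² − (Σfm)²/n = 191924 − 5134²/141 = 4988.1418
Sample variance = 4988.1418 / 140 = 35.6296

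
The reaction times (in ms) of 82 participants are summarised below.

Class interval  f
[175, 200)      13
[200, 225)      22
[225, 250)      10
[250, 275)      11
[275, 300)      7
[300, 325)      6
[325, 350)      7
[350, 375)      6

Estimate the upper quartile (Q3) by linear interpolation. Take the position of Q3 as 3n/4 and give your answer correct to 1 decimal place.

Cumulative frequencies: 13, 35, 45, 56, 63, 69, 76, 82
n = 82; position = 3n/4 = 61.5.
This falls in the class [275, 300): L = 275, F = 56, f = 7, h = 25.
Upper quartile ≈ 275 + ((61.5 − 56) / 7) × 25 = 294.6429

294.6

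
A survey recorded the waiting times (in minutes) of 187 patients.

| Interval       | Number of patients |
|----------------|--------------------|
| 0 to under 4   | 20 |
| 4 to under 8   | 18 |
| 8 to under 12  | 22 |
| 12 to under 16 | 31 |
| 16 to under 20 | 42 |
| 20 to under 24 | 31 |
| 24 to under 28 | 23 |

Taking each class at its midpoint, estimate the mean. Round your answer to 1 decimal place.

15.2

Midpoints: 2, 6, 10, 14, 18, 22, 26
Σfm = 20×2 + 18×6 + 22×10 + 31×14 + 42×18 + 31×22 + 23×26 = 2838
n = Σf = 187
Mean = 2838 / 187 = 15.1765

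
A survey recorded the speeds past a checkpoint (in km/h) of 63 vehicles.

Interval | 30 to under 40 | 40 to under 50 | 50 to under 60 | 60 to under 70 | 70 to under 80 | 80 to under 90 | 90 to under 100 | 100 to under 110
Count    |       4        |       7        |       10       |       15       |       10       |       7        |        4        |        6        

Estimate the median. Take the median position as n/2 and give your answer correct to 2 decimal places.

Cumulative frequencies: 4, 11, 21, 36, 46, 53, 57, 63
n = 63; position = n/2 = 31.5.
This falls in the class 60 to under 70: L = 60, F = 21, f = 15, h = 10.
Median ≈ 60 + ((31.5 − 21) / 15) × 10 = 67.0000

67.00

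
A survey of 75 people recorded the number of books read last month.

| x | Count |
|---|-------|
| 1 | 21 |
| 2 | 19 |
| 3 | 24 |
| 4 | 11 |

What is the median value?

Cumulative frequencies: 21, 40, 64, 75
n = 75, so the median is the value in position (n+1)/2 = 38.
Position 38 falls at value 2.

2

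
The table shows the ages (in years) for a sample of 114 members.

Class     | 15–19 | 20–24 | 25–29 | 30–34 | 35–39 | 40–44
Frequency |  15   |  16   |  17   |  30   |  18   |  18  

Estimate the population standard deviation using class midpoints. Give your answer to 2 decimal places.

Midpoints: 17, 22, 27, 32, 37, 42
n = 114, Σfm = 3448, mean = 30.2456
Σfm² = 111586
Σf(m − x̄)² = Σfm² − (Σfm)²/n = 111586 − 3448²/114 = 7299.1228
Population variance = 7299.1228 / 114 = 64.0274
Standard deviation = √64.0274 = 8.0017

8.00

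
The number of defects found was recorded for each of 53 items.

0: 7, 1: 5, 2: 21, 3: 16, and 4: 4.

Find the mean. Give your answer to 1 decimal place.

2.1

Values: 0, 1, 2, 3, 4
Σfx = 7×0 + 5×1 + 21×2 + 16×3 + 4×4 = 111
n = Σf = 53
Mean = 111 / 53 = 2.0943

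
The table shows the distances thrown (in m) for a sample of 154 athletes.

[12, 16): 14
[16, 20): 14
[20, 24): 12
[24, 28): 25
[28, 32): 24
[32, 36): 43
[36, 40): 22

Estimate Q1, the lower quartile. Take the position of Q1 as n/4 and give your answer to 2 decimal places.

Cumulative frequencies: 14, 28, 40, 65, 89, 132, 154
n = 154; position = n/4 = 38.5.
This falls in the class [20, 24): L = 20, F = 28, f = 12, h = 4.
Lower quartile ≈ 20 + ((38.5 − 28) / 12) × 4 = 23.5000

23.50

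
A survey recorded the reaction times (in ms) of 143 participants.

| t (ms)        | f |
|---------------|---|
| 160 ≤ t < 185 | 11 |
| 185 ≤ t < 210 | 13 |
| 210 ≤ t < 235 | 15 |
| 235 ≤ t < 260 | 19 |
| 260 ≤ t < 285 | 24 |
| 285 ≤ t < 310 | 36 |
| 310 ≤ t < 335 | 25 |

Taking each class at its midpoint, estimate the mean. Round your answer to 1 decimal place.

Midpoints: 172.5, 197.5, 222.5, 247.5, 272.5, 297.5, 322.5
Σfm = 11×172.5 + 13×197.5 + 15×222.5 + 19×247.5 + 24×272.5 + 36×297.5 + 25×322.5 = 37817.5
n = Σf = 143
Mean = 37817.5 / 143 = 264.4580

264.5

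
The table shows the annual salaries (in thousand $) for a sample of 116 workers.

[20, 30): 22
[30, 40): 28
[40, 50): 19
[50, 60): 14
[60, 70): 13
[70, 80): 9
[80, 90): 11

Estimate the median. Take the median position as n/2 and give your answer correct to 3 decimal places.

Cumulative frequencies: 22, 50, 69, 83, 96, 105, 116
n = 116; position = n/2 = 58.
This falls in the class [40, 50): L = 40, F = 50, f = 19, h = 10.
Median ≈ 40 + ((58 − 50) / 19) × 10 = 44.2105

44.211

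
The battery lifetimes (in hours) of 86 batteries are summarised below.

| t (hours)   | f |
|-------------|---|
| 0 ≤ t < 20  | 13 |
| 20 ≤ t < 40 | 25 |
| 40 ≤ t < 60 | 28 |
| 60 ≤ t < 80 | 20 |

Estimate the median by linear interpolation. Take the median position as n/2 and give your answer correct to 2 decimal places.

43.57

Cumulative frequencies: 13, 38, 66, 86
n = 86; position = n/2 = 43.
This falls in the class 40 ≤ t < 60: L = 40, F = 38, f = 28, h = 20.
Median ≈ 40 + ((43 − 38) / 28) × 20 = 43.5714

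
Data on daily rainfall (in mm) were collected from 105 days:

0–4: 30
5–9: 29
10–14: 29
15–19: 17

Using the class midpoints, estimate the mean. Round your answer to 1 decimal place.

Midpoints: 2, 7, 12, 17
Σfm = 30×2 + 29×7 + 29×12 + 17×17 = 900
n = Σf = 105
Mean = 900 / 105 = 8.5714

8.6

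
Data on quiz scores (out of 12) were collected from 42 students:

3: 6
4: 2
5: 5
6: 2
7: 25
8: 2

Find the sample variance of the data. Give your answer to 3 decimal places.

Values: 3, 4, 5, 6, 7, 8
n = 42, Σfx = 254, mean = 6.0476
Σfx² = 1636
Σf(x − x̄)² = Σfx² − (Σfx)²/n = 1636 − 254²/42 = 99.9048
Sample variance = 99.9048 / 41 = 2.4367

2.437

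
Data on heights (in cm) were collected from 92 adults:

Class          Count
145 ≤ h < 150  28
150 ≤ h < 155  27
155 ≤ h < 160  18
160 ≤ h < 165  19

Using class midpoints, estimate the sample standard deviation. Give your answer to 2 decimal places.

5.58

Midpoints: 147.5, 152.5, 157.5, 162.5
n = 92, Σfm = 14170, mean = 154.0217
Σfm² = 2185325
Σf(m − x̄)² = Σfm² − (Σfm)²/n = 2185325 − 14170²/92 = 2836.9565
Sample variance = 2836.9565 / 91 = 31.1753
Standard deviation = √31.1753 = 5.5835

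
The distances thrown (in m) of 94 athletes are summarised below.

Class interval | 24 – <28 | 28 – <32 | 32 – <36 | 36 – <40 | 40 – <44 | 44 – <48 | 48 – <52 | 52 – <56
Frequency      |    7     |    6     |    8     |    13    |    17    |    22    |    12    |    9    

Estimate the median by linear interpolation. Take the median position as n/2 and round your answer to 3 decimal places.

Cumulative frequencies: 7, 13, 21, 34, 51, 73, 85, 94
n = 94; position = n/2 = 47.
This falls in the class 40 – <44: L = 40, F = 34, f = 17, h = 4.
Median ≈ 40 + ((47 − 34) / 17) × 4 = 43.0588

43.059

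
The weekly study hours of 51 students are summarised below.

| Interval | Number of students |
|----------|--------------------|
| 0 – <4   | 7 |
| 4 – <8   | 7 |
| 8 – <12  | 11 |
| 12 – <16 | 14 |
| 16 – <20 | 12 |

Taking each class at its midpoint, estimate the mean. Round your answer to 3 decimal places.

11.333

Midpoints: 2, 6, 10, 14, 18
Σfm = 7×2 + 7×6 + 11×10 + 14×14 + 12×18 = 578
n = Σf = 51
Mean = 578 / 51 = 11.3333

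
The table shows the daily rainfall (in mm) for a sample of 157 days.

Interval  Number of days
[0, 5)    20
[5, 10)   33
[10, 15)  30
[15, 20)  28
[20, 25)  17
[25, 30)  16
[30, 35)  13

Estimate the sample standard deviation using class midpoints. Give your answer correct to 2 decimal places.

9.05

Midpoints: 2.5, 7.5, 12.5, 17.5, 22.5, 27.5, 32.5
n = 157, Σfm = 2407.5, mean = 15.3344
Σfm² = 49681.25
Σf(m − x̄)² = Σfm² − (Σfm)²/n = 49681.25 − 2407.5²/157 = 12763.6943
Sample variance = 12763.6943 / 156 = 81.8186
Standard deviation = √81.8186 = 9.0454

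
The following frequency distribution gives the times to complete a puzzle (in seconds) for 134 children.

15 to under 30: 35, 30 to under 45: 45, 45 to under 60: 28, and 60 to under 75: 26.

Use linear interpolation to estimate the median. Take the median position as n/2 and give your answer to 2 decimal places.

Cumulative frequencies: 35, 80, 108, 134
n = 134; position = n/2 = 67.
This falls in the class 30 to under 45: L = 30, F = 35, f = 45, h = 15.
Median ≈ 30 + ((67 − 35) / 45) × 15 = 40.6667

40.67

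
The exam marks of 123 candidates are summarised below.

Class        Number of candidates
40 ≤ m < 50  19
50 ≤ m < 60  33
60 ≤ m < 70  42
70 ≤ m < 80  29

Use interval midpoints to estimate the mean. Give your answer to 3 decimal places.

Midpoints: 45, 55, 65, 75
Σfm = 19×45 + 33×55 + 42×65 + 29×75 = 7575
n = Σf = 123
Mean = 7575 / 123 = 61.5854

61.585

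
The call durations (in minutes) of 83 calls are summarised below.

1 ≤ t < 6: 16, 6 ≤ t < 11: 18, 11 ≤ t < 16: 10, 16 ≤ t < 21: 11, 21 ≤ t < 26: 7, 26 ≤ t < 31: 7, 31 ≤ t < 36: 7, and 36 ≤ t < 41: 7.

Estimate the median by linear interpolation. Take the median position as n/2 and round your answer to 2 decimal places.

14.75

Cumulative frequencies: 16, 34, 44, 55, 62, 69, 76, 83
n = 83; position = n/2 = 41.5.
This falls in the class 11 ≤ t < 16: L = 11, F = 34, f = 10, h = 5.
Median ≈ 11 + ((41.5 − 34) / 10) × 5 = 14.7500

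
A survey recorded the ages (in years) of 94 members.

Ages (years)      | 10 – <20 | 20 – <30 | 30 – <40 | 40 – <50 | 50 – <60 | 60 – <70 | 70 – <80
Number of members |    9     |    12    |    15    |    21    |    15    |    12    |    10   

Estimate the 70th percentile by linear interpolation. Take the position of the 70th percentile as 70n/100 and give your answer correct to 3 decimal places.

Cumulative frequencies: 9, 21, 36, 57, 72, 84, 94
n = 94; position = 70n/100 = 65.8.
This falls in the class 50 – <60: L = 50, F = 57, f = 15, h = 10.
70th percentile ≈ 50 + ((65.8 − 57) / 15) × 10 = 55.8667

55.867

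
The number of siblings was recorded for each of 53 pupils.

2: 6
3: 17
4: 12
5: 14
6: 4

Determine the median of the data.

4

Cumulative frequencies: 6, 23, 35, 49, 53
n = 53, so the median is the value in position (n+1)/2 = 27.
Position 27 falls at value 4.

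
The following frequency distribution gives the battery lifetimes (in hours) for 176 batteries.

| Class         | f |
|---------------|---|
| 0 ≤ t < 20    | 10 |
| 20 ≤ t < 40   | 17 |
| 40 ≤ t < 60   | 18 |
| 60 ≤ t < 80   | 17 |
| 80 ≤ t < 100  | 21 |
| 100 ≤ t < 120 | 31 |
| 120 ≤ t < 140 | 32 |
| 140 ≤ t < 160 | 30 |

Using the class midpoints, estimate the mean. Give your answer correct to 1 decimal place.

Midpoints: 10, 30, 50, 70, 90, 110, 130, 150
Σfm = 10×10 + 17×30 + 18×50 + 17×70 + 21×90 + 31×110 + 32×130 + 30×150 = 16660
n = Σf = 176
Mean = 16660 / 176 = 94.6591

94.7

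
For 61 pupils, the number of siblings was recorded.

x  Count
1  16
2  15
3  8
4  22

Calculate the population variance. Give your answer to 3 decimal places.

Values: 1, 2, 3, 4
n = 61, Σfx = 158, mean = 2.5902
Σfx² = 500
Σf(x − x̄)² = Σfx² − (Σfx)²/n = 500 − 158²/61 = 90.7541
Population variance = 90.7541 / 61 = 1.4878

1.488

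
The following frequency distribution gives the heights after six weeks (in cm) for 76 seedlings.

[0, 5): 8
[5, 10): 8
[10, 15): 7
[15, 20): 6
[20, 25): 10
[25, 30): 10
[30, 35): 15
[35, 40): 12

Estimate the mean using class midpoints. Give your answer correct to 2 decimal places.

22.50

Midpoints: 2.5, 7.5, 12.5, 17.5, 22.5, 27.5, 32.5, 37.5
Σfm = 8×2.5 + 8×7.5 + 7×12.5 + 6×17.5 + 10×22.5 + 10×27.5 + 15×32.5 + 12×37.5 = 1710
n = Σf = 76
Mean = 1710 / 76 = 22.5000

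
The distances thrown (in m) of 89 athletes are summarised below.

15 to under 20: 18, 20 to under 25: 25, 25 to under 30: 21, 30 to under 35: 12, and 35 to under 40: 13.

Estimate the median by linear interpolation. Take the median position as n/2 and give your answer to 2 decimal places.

25.36

Cumulative frequencies: 18, 43, 64, 76, 89
n = 89; position = n/2 = 44.5.
This falls in the class 25 to under 30: L = 25, F = 43, f = 21, h = 5.
Median ≈ 25 + ((44.5 − 43) / 21) × 5 = 25.3571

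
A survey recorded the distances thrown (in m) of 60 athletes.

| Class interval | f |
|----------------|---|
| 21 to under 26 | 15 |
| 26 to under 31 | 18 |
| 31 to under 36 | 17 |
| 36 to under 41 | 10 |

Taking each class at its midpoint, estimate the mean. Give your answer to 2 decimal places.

Midpoints: 23.5, 28.5, 33.5, 38.5
Σfm = 15×23.5 + 18×28.5 + 17×33.5 + 10×38.5 = 1820
n = Σf = 60
Mean = 1820 / 60 = 30.3333

30.33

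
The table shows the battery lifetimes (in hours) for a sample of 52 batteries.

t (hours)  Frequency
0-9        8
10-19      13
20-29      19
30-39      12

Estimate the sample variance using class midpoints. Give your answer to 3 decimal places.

Midpoints: 4.5, 14.5, 24.5, 34.5
n = 52, Σfm = 1104, mean = 21.2308
Σfm² = 28583
Σf(m − x̄)² = Σfm² − (Σfm)²/n = 28583 − 1104²/52 = 5144.2308
Sample variance = 5144.2308 / 51 = 100.8673

100.867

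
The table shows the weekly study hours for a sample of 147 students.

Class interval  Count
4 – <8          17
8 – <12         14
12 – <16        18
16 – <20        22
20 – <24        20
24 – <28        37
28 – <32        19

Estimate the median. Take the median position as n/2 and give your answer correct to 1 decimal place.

20.5

Cumulative frequencies: 17, 31, 49, 71, 91, 128, 147
n = 147; position = n/2 = 73.5.
This falls in the class 20 – <24: L = 20, F = 71, f = 20, h = 4.
Median ≈ 20 + ((73.5 − 71) / 20) × 4 = 20.5000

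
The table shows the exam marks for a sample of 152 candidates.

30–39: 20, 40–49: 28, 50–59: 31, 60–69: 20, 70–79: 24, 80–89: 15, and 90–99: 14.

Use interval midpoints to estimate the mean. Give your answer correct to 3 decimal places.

Midpoints: 34.5, 44.5, 54.5, 64.5, 74.5, 84.5, 94.5
Σfm = 20×34.5 + 28×44.5 + 31×54.5 + 20×64.5 + 24×74.5 + 15×84.5 + 14×94.5 = 9294
n = Σf = 152
Mean = 9294 / 152 = 61.1447

61.145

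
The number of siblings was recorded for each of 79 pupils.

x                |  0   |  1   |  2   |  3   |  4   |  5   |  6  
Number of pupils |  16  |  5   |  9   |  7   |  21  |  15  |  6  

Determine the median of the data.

Cumulative frequencies: 16, 21, 30, 37, 58, 73, 79
n = 79, so the median is the value in position (n+1)/2 = 40.
Position 40 falls at value 4.

4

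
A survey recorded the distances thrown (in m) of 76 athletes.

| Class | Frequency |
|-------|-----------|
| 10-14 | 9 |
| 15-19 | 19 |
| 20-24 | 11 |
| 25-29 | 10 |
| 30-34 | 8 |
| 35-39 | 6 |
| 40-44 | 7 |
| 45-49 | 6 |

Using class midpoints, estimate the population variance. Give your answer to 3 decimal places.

117.568

Midpoints: 12, 17, 22, 27, 32, 37, 42, 47
n = 76, Σfm = 1997, mean = 26.2763
Σfm² = 61409
Σf(m − x̄)² = Σfm² − (Σfm)²/n = 61409 − 1997²/76 = 8935.1974
Population variance = 8935.1974 / 76 = 117.5684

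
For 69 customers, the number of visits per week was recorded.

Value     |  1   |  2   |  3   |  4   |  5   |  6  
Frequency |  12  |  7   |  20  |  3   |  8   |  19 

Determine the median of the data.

Cumulative frequencies: 12, 19, 39, 42, 50, 69
n = 69, so the median is the value in position (n+1)/2 = 35.
Position 35 falls at value 3.

3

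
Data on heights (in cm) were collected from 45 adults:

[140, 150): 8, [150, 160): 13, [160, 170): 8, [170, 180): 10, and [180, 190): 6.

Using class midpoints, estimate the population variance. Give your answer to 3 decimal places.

173.136

Midpoints: 145, 155, 165, 175, 185
n = 45, Σfm = 7355, mean = 163.4444
Σfm² = 1209925
Σf(m − x̄)² = Σfm² − (Σfm)²/n = 1209925 − 7355²/45 = 7791.1111
Population variance = 7791.1111 / 45 = 173.1358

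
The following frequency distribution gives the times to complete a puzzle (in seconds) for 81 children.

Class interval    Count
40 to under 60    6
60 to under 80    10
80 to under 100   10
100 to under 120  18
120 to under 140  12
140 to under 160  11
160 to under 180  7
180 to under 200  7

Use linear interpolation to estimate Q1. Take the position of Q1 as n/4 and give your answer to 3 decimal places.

Cumulative frequencies: 6, 16, 26, 44, 56, 67, 74, 81
n = 81; position = n/4 = 20.25.
This falls in the class 80 to under 100: L = 80, F = 16, f = 10, h = 20.
Lower quartile ≈ 80 + ((20.25 − 16) / 10) × 20 = 88.5000

88.500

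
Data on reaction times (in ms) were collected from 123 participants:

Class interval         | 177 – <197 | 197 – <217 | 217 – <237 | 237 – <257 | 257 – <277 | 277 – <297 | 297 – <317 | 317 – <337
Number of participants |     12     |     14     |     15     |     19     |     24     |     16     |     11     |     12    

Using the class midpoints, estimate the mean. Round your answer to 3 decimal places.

256.431

Midpoints: 187, 207, 227, 247, 267, 287, 307, 327
Σfm = 12×187 + 14×207 + 15×227 + 19×247 + 24×267 + 16×287 + 11×307 + 12×327 = 31541
n = Σf = 123
Mean = 31541 / 123 = 256.4309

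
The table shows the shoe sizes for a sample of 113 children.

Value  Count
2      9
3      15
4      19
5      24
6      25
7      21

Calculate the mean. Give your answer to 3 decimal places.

Values: 2, 3, 4, 5, 6, 7
Σfx = 9×2 + 15×3 + 19×4 + 24×5 + 25×6 + 21×7 = 556
n = Σf = 113
Mean = 556 / 113 = 4.9204

4.920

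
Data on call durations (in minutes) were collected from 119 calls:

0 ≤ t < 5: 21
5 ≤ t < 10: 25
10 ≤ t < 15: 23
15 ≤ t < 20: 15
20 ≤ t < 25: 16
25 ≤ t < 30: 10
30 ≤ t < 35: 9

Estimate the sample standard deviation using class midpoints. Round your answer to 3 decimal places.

9.254

Midpoints: 2.5, 7.5, 12.5, 17.5, 22.5, 27.5, 32.5
n = 119, Σfm = 1717.5, mean = 14.4328
Σfm² = 34893.75
Σf(m − x̄)² = Σfm² − (Σfm)²/n = 34893.75 − 1717.5²/119 = 10105.4622
Sample variance = 10105.4622 / 118 = 85.6395
Standard deviation = √85.6395 = 9.2542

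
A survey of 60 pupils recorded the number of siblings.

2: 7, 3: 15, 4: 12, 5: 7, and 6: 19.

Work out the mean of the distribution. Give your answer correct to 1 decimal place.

4.3

Values: 2, 3, 4, 5, 6
Σfx = 7×2 + 15×3 + 12×4 + 7×5 + 19×6 = 256
n = Σf = 60
Mean = 256 / 60 = 4.2667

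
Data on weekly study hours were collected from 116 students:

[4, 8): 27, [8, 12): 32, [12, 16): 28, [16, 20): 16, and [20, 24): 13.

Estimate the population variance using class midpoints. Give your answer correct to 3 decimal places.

Midpoints: 6, 10, 14, 18, 22
n = 116, Σfm = 1448, mean = 12.4828
Σfm² = 21136
Σf(m − x̄)² = Σfm² − (Σfm)²/n = 21136 − 1448²/116 = 3060.9655
Population variance = 3060.9655 / 116 = 26.3876

26.388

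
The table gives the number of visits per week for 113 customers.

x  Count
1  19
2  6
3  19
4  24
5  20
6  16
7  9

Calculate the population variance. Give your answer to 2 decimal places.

Values: 1, 2, 3, 4, 5, 6, 7
n = 113, Σfx = 443, mean = 3.9204
Σfx² = 2115
Σf(x − x̄)² = Σfx² − (Σfx)²/n = 2115 − 443²/113 = 378.2832
Population variance = 378.2832 / 113 = 3.3476

3.35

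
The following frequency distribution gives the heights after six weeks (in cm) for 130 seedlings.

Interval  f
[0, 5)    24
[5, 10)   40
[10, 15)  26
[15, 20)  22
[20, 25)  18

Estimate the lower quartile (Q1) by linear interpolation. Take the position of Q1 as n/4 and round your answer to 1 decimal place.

Cumulative frequencies: 24, 64, 90, 112, 130
n = 130; position = n/4 = 32.5.
This falls in the class [5, 10): L = 5, F = 24, f = 40, h = 5.
Lower quartile ≈ 5 + ((32.5 − 24) / 40) × 5 = 6.0625

6.1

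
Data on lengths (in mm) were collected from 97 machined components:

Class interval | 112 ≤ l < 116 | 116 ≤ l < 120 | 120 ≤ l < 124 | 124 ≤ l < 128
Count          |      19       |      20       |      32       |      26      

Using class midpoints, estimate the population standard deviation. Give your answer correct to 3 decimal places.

Midpoints: 114, 118, 122, 126
n = 97, Σfm = 11706, mean = 120.6804
Σfm² = 1414468
Σf(m − x̄)² = Σfm² − (Σfm)²/n = 1414468 − 11706²/97 = 1783.0928
Population variance = 1783.0928 / 97 = 18.3824
Standard deviation = √18.3824 = 4.2875

4.287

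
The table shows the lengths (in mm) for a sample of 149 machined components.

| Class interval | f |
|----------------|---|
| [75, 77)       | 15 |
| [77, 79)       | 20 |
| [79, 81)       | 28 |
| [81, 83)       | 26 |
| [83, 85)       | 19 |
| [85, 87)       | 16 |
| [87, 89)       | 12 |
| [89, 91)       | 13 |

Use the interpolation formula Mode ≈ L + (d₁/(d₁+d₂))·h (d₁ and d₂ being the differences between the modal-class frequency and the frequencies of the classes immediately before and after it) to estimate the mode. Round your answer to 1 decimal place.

Modal class: [79, 81) (highest frequency 28).
d₁ = 28 − 20 = 8, d₂ = 28 − 26 = 2
Mode ≈ 79 + (8/(8+2)) × 2 = 79 + 1.6000 = 80.6000

80.6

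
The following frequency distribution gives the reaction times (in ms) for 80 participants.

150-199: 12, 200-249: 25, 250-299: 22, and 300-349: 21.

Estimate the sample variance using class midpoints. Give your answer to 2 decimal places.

2664.56

Midpoints: 174.5, 224.5, 274.5, 324.5
n = 80, Σfm = 20560, mean = 257.0000
Σfm² = 5494420
Σf(m − x̄)² = Σfm² − (Σfm)²/n = 5494420 − 20560²/80 = 210500.0000
Sample variance = 210500.0000 / 79 = 2664.5570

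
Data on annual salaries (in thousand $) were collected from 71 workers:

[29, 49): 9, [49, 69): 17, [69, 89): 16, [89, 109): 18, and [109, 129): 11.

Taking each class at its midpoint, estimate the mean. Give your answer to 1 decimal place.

80.4

Midpoints: 39, 59, 79, 99, 119
Σfm = 9×39 + 17×59 + 16×79 + 18×99 + 11×119 = 5709
n = Σf = 71
Mean = 5709 / 71 = 80.4085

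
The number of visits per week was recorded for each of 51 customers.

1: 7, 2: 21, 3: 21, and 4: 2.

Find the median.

2

Cumulative frequencies: 7, 28, 49, 51
n = 51, so the median is the value in position (n+1)/2 = 26.
Position 26 falls at value 2.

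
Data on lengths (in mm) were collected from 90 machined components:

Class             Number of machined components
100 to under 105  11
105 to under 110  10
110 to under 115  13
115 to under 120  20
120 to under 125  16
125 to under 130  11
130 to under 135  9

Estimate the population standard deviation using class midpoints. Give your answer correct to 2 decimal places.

Midpoints: 102.5, 107.5, 112.5, 117.5, 122.5, 127.5, 132.5
n = 90, Σfm = 10570, mean = 117.4444
Σfm² = 1248712.5
Σf(m − x̄)² = Σfm² − (Σfm)²/n = 1248712.5 − 10570²/90 = 7324.7222
Population variance = 7324.7222 / 90 = 81.3858
Standard deviation = √81.3858 = 9.0214

9.02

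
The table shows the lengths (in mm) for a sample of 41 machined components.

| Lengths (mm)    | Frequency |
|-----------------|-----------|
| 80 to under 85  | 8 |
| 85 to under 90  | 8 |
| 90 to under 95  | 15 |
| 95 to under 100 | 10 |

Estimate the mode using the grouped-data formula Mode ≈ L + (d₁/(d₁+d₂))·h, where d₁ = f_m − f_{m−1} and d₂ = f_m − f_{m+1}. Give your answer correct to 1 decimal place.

Modal class: 90 to under 95 (highest frequency 15).
d₁ = 15 − 8 = 7, d₂ = 15 − 10 = 5
Mode ≈ 90 + (7/(7+5)) × 5 = 90 + 2.9167 = 92.9167

92.9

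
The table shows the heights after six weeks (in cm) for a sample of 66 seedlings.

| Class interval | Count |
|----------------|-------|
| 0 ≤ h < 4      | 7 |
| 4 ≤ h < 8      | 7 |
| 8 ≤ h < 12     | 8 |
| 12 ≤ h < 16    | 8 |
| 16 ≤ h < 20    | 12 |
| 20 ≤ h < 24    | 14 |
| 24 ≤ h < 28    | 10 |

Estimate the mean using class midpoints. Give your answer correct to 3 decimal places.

Midpoints: 2, 6, 10, 14, 18, 22, 26
Σfm = 7×2 + 7×6 + 8×10 + 8×14 + 12×18 + 14×22 + 10×26 = 1032
n = Σf = 66
Mean = 1032 / 66 = 15.6364

15.636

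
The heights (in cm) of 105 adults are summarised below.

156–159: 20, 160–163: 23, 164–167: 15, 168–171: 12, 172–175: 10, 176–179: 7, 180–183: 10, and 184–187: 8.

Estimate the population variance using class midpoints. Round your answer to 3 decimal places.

80.965

Midpoints: 157.5, 161.5, 165.5, 169.5, 173.5, 177.5, 181.5, 185.5
n = 105, Σfm = 17657.5, mean = 168.1667
Σfm² = 2977904.25
Σf(m − x̄)² = Σfm² − (Σfm)²/n = 2977904.25 − 17657.5²/105 = 8501.3333
Population variance = 8501.3333 / 105 = 80.9651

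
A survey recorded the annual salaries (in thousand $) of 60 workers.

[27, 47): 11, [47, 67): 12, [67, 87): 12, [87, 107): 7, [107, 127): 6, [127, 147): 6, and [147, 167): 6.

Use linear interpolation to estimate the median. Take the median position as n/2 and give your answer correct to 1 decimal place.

78.7

Cumulative frequencies: 11, 23, 35, 42, 48, 54, 60
n = 60; position = n/2 = 30.
This falls in the class [67, 87): L = 67, F = 23, f = 12, h = 20.
Median ≈ 67 + ((30 − 23) / 12) × 20 = 78.6667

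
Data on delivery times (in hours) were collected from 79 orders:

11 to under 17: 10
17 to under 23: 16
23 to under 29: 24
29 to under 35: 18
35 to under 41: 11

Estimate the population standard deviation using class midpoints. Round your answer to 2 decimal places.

Midpoints: 14, 20, 26, 32, 38
n = 79, Σfm = 2078, mean = 26.3038
Σfm² = 58900
Σf(m − x̄)² = Σfm² − (Σfm)²/n = 58900 − 2078²/79 = 4240.7089
Population variance = 4240.7089 / 79 = 53.6799
Standard deviation = √53.6799 = 7.3267

7.33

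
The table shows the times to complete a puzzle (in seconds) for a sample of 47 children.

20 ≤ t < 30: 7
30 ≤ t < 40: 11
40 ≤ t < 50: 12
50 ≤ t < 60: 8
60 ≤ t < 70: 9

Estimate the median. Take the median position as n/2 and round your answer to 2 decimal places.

44.58

Cumulative frequencies: 7, 18, 30, 38, 47
n = 47; position = n/2 = 23.5.
This falls in the class 40 ≤ t < 50: L = 40, F = 18, f = 12, h = 10.
Median ≈ 40 + ((23.5 − 18) / 12) × 10 = 44.5833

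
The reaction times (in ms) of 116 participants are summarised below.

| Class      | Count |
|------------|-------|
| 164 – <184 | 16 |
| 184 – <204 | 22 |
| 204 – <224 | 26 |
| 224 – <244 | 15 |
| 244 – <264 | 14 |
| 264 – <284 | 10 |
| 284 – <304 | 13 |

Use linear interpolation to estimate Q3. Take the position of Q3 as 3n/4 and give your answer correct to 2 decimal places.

255.43

Cumulative frequencies: 16, 38, 64, 79, 93, 103, 116
n = 116; position = 3n/4 = 87.
This falls in the class 244 – <264: L = 244, F = 79, f = 14, h = 20.
Upper quartile ≈ 244 + ((87 − 79) / 14) × 20 = 255.4286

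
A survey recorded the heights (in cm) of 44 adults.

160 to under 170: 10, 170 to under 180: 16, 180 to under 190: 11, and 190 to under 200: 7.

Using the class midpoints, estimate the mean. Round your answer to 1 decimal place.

178.4

Midpoints: 165, 175, 185, 195
Σfm = 10×165 + 16×175 + 11×185 + 7×195 = 7850
n = Σf = 44
Mean = 7850 / 44 = 178.4091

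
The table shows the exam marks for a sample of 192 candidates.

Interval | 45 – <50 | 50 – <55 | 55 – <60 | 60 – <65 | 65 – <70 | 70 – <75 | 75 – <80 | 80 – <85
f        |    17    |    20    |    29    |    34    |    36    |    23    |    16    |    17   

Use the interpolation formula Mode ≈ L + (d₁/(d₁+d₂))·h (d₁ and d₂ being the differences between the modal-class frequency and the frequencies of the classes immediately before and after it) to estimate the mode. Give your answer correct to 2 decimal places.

Modal class: 65 – <70 (highest frequency 36).
d₁ = 36 − 34 = 2, d₂ = 36 − 23 = 13
Mode ≈ 65 + (2/(2+13)) × 5 = 65 + 0.6667 = 65.6667

65.67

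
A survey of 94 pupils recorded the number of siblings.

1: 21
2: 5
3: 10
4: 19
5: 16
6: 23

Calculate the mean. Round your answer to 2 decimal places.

Values: 1, 2, 3, 4, 5, 6
Σfx = 21×1 + 5×2 + 10×3 + 19×4 + 16×5 + 23×6 = 355
n = Σf = 94
Mean = 355 / 94 = 3.7766

3.78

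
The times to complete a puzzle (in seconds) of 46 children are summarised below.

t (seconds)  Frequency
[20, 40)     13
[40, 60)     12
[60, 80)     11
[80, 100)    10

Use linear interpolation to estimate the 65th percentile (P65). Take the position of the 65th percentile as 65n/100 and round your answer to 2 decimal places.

68.91

Cumulative frequencies: 13, 25, 36, 46
n = 46; position = 65n/100 = 29.9.
This falls in the class [60, 80): L = 60, F = 25, f = 11, h = 20.
65th percentile ≈ 60 + ((29.9 − 25) / 11) × 20 = 68.9091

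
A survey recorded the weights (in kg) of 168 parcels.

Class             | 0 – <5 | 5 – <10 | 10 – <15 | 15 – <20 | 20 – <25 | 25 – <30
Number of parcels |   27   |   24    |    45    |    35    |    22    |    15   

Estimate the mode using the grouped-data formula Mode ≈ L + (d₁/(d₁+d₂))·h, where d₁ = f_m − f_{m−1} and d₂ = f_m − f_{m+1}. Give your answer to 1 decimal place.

13.4

Modal class: 10 – <15 (highest frequency 45).
d₁ = 45 − 24 = 21, d₂ = 45 − 35 = 10
Mode ≈ 10 + (21/(21+10)) × 5 = 10 + 3.3871 = 13.3871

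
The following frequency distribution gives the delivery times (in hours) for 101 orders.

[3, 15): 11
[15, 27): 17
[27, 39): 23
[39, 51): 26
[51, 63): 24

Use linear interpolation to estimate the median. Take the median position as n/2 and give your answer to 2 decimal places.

Cumulative frequencies: 11, 28, 51, 77, 101
n = 101; position = n/2 = 50.5.
This falls in the class [27, 39): L = 27, F = 28, f = 23, h = 12.
Median ≈ 27 + ((50.5 − 28) / 23) × 12 = 38.7391

38.74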